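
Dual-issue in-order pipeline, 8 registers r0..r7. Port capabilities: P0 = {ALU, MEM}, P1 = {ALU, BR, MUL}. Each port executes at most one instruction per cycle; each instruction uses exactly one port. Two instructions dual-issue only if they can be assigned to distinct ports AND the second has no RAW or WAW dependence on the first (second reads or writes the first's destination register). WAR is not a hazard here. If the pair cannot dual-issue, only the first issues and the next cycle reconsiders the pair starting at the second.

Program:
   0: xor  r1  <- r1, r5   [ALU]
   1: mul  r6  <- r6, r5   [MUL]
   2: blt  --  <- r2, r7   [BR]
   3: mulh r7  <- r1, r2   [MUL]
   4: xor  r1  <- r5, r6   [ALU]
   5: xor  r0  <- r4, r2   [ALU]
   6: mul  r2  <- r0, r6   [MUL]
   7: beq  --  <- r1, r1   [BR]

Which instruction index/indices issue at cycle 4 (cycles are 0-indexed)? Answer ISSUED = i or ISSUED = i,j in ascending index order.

ISSUED = 6

#0 head=0: xor mul i0&i1 2-wide
#1 head=2: blt i2 no-port BR/MUL
#2 head=3: mulh xor i3&i4 2-wide
#3 head=5: xor i5 RAW r0
#4 head=6: mul i6 no-port MUL/BR
#5 head=7: beq i7 tail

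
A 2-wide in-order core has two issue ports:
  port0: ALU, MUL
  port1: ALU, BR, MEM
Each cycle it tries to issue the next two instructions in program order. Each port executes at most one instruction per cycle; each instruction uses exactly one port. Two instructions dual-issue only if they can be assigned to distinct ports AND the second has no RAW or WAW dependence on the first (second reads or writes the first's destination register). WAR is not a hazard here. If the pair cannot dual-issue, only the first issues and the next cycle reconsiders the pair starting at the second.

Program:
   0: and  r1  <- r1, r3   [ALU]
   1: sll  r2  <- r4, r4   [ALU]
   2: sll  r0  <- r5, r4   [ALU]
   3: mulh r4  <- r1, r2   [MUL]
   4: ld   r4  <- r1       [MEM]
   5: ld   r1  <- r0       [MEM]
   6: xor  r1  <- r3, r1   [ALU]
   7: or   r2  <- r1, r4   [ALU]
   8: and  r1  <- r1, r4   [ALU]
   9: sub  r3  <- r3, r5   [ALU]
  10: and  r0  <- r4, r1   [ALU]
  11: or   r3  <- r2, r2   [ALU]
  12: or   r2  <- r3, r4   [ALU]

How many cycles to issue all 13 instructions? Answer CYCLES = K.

CYCLES = 9

t=0 i0+i1:and.ALU;sll.ALU ; pair
t=1 i2+i3:sll.ALU;mulh.MUL ; pair
t=2 i4:ld.MEM ; no-port MEM/MEM
t=3 i5:ld.MEM ; RAW+WAW r1
t=4 i6:xor.ALU ; RAW r1
t=5 i7+i8:or.ALU;and.ALU ; pair
t=6 i9+i10:sub.ALU;and.ALU ; pair
t=7 i11:or.ALU ; RAW r3
t=8 i12:or.ALU ; tail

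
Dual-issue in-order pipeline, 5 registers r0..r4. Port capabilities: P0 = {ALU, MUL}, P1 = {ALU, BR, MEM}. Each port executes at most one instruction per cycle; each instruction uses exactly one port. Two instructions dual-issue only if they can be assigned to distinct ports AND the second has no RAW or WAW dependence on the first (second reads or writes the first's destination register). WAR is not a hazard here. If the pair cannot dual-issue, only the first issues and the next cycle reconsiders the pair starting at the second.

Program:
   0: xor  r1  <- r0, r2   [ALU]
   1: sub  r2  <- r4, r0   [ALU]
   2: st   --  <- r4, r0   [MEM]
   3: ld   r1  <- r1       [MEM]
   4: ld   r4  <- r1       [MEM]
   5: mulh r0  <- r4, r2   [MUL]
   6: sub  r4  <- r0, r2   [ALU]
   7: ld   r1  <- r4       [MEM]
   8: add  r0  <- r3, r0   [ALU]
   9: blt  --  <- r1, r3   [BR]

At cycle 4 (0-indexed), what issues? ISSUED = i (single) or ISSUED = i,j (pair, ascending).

  cy0 -> i0,i1 (xor.ALU+sub.ALU) dual
  cy1 -> i2 (st.MEM) no-port MEM/MEM
  cy2 -> i3 (ld.MEM) no-port MEM/MEM
  cy3 -> i4 (ld.MEM) RAW r4
  cy4 -> i5 (mulh.MUL) RAW r0
  cy5 -> i6 (sub.ALU) RAW r4
  cy6 -> i7,i8 (ld.MEM+add.ALU) dual
  cy7 -> i9 (blt.BR) tail

ISSUED = 5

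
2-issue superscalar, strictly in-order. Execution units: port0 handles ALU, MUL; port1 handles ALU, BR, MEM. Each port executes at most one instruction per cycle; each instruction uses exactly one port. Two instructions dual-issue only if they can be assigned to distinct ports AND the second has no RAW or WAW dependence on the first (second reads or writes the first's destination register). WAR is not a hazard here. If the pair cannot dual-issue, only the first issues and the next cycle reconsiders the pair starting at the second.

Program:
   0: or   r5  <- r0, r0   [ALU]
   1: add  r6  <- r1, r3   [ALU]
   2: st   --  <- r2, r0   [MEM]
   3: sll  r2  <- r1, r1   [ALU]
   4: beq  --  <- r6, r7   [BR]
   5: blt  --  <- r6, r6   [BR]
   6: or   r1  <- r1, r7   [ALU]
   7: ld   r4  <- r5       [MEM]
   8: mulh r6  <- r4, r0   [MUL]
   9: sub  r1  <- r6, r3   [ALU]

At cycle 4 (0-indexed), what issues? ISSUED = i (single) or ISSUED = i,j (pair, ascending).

ISSUED = 7

[0] i0,i1  or.ALU/add.ALU  -- pair
[1] i2,i3  st.MEM/sll.ALU  -- pair
[2] i4  beq.BR  -- no-port BR/BR
[3] i5,i6  blt.BR/or.ALU  -- pair
[4] i7  ld.MEM  -- RAW r4
[5] i8  mulh.MUL  -- RAW r6
[6] i9  sub.ALU  -- tail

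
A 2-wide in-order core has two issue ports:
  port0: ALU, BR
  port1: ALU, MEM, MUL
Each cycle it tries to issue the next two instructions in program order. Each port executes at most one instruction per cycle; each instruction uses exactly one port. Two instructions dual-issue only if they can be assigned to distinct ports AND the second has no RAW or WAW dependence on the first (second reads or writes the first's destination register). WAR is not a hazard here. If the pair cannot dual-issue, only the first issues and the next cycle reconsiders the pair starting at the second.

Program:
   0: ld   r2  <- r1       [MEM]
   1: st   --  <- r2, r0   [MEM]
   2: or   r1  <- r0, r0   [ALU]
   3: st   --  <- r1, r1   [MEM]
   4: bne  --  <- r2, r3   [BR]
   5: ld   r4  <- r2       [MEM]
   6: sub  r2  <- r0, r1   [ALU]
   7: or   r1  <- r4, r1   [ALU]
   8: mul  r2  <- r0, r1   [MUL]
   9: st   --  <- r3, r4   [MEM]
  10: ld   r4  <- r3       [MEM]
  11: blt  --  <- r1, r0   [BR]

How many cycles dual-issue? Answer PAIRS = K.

#0 head=0: ld.MEM i0 no-port MEM/MEM
#1 head=1: st.MEM or.ALU i1+i2 2-wide
#2 head=3: st.MEM bne.BR i3+i4 2-wide
#3 head=5: ld.MEM sub.ALU i5+i6 2-wide
#4 head=7: or.ALU i7 RAW r1
#5 head=8: mul.MUL i8 no-port MUL/MEM
#6 head=9: st.MEM i9 no-port MEM/MEM
#7 head=10: ld.MEM blt.BR i10+i11 2-wide

PAIRS = 4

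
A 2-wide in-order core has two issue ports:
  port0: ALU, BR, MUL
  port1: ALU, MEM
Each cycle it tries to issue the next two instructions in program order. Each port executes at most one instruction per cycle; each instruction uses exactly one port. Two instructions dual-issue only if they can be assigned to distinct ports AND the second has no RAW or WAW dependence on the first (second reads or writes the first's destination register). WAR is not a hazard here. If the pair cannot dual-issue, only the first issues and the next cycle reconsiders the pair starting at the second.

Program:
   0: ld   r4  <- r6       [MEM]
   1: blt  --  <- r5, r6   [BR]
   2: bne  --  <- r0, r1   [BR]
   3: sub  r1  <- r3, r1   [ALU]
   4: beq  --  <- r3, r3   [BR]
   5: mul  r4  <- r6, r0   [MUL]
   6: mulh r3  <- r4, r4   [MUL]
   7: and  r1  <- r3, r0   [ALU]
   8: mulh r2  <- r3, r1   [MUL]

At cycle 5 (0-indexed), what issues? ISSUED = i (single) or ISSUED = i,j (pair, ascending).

ISSUED = 7

[0] i0&i1  ld/blt  -- pair
[1] i2&i3  bne/sub  -- pair
[2] i4  beq  -- no-port BR/MUL
[3] i5  mul  -- no-port MUL/MUL
[4] i6  mulh  -- RAW r3
[5] i7  and  -- RAW r1
[6] i8  mulh  -- tail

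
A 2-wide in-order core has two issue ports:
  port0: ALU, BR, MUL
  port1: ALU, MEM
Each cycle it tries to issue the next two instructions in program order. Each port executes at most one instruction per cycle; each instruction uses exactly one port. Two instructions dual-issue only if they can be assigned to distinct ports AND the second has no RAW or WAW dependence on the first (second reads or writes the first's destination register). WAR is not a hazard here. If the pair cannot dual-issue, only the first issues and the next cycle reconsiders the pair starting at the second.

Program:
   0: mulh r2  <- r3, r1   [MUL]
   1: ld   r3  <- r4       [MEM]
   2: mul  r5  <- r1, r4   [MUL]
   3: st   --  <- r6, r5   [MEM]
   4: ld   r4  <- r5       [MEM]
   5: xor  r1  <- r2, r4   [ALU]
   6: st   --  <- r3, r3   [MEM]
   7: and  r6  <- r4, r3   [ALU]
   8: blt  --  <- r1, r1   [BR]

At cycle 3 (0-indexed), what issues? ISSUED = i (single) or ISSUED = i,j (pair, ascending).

#0 head=0: mulh.MUL ld.MEM i0,i1 2-wide
#1 head=2: mul.MUL i2 RAW r5
#2 head=3: st.MEM i3 no-port MEM/MEM
#3 head=4: ld.MEM i4 RAW r4
#4 head=5: xor.ALU st.MEM i5,i6 2-wide
#5 head=7: and.ALU blt.BR i7,i8 2-wide

ISSUED = 4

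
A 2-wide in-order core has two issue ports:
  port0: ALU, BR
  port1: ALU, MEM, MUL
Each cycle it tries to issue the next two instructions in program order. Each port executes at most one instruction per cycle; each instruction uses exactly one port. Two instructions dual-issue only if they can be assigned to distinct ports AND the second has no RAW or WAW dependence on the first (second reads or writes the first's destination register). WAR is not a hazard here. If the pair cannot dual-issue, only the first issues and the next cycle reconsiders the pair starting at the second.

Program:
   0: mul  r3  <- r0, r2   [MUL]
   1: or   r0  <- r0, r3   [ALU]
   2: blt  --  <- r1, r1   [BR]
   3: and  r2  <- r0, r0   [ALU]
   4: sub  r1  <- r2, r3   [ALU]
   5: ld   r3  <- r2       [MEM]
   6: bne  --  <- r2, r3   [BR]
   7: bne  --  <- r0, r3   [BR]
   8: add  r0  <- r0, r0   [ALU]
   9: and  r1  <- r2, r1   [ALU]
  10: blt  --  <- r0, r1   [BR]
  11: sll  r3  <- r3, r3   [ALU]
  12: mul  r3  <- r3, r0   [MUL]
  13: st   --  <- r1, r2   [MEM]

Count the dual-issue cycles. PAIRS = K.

PAIRS = 4

t=0 i0:mul.MUL ; RAW r3
t=1 i1&i2:or.ALU;blt.BR ; 2-wide
t=2 i3:and.ALU ; RAW r2
t=3 i4&i5:sub.ALU;ld.MEM ; 2-wide
t=4 i6:bne.BR ; no-port BR/BR
t=5 i7&i8:bne.BR;add.ALU ; 2-wide
t=6 i9:and.ALU ; RAW r1
t=7 i10&i11:blt.BR;sll.ALU ; 2-wide
t=8 i12:mul.MUL ; no-port MUL/MEM
t=9 i13:st.MEM ; tail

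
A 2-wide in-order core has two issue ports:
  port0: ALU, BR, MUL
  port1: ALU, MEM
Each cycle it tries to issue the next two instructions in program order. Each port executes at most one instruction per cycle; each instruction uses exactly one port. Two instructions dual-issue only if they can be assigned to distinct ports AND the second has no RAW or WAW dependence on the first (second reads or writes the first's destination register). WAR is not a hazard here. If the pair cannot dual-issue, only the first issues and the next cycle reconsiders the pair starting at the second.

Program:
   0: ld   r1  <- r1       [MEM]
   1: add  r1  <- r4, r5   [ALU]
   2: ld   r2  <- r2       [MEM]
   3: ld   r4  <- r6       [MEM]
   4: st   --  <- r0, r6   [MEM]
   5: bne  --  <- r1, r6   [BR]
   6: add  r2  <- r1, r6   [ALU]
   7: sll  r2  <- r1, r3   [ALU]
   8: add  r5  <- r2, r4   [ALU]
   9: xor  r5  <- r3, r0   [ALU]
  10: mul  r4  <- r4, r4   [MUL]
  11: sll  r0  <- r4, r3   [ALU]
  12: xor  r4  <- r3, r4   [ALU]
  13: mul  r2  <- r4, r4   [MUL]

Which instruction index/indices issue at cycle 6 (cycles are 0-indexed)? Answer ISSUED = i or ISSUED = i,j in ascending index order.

ISSUED = 8

[0] i0  ld.MEM  -- WAW r1
[1] i1&i2  add.ALU/ld.MEM  -- 2-wide
[2] i3  ld.MEM  -- no-port MEM/MEM
[3] i4&i5  st.MEM/bne.BR  -- 2-wide
[4] i6  add.ALU  -- WAW r2
[5] i7  sll.ALU  -- RAW r2
[6] i8  add.ALU  -- WAW r5
[7] i9&i10  xor.ALU/mul.MUL  -- 2-wide
[8] i11&i12  sll.ALU/xor.ALU  -- 2-wide
[9] i13  mul.MUL  -- tail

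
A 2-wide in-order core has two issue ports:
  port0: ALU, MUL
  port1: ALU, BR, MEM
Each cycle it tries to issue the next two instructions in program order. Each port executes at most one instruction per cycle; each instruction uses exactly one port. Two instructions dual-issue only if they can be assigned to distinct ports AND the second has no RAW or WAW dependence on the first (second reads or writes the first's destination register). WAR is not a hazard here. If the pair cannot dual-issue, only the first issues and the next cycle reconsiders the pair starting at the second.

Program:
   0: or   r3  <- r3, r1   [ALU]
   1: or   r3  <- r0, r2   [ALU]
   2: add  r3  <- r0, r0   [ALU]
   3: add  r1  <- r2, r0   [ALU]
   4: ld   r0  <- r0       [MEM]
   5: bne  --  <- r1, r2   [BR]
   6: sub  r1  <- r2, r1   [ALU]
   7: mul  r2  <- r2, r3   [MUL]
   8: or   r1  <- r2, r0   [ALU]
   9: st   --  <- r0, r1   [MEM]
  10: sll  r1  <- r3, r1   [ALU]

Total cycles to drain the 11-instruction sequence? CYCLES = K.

c0: i0 or.ALU  WAW r3
c1: i1 or.ALU  WAW r3
c2: i2&i3 add.ALU/add.ALU  dual
c3: i4 ld.MEM  no-port MEM/BR
c4: i5&i6 bne.BR/sub.ALU  dual
c5: i7 mul.MUL  RAW r2
c6: i8 or.ALU  RAW r1
c7: i9&i10 st.MEM/sll.ALU  dual

CYCLES = 8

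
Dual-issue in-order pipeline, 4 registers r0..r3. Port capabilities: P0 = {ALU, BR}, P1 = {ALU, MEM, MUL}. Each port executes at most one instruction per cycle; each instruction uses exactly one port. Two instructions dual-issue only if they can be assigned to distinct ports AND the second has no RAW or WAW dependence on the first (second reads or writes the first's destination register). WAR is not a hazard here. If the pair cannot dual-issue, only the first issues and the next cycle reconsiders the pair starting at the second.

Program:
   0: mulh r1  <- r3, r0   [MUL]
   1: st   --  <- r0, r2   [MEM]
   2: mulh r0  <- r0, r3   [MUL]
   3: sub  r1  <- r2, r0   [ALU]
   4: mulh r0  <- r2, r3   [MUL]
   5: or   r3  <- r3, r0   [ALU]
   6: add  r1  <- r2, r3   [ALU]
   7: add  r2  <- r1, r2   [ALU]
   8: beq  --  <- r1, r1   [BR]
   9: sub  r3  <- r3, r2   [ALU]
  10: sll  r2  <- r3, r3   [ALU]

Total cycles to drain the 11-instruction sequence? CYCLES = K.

CYCLES = 9

0. mulh.MUL @i0  | no-port MUL/MEM
1. st.MEM @i1  | no-port MEM/MUL
2. mulh.MUL @i2  | RAW r0
3. sub.ALU;mulh.MUL @i3/i4  | 2-wide
4. or.ALU @i5  | RAW r3
5. add.ALU @i6  | RAW r1
6. add.ALU;beq.BR @i7/i8  | 2-wide
7. sub.ALU @i9  | RAW r3
8. sll.ALU @i10  | tail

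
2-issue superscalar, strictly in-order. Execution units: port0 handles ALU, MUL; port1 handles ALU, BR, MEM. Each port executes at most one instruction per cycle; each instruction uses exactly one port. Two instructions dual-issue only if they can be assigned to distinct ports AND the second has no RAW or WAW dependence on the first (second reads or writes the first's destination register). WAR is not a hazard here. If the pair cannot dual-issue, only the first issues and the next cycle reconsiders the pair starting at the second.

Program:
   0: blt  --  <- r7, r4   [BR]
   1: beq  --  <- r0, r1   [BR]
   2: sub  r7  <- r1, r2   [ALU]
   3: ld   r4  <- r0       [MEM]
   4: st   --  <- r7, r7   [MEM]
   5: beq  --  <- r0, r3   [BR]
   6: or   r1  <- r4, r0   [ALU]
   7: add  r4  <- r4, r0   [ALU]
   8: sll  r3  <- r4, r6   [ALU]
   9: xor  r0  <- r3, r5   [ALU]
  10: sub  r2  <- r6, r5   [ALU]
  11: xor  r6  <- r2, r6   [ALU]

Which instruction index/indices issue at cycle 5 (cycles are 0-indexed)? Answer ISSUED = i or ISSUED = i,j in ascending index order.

[0] i0  blt  -- no-port BR/BR
[1] i1,i2  beq sub  -- 2-wide
[2] i3  ld  -- no-port MEM/MEM
[3] i4  st  -- no-port MEM/BR
[4] i5,i6  beq or  -- 2-wide
[5] i7  add  -- RAW r4
[6] i8  sll  -- RAW r3
[7] i9,i10  xor sub  -- 2-wide
[8] i11  xor  -- tail

ISSUED = 7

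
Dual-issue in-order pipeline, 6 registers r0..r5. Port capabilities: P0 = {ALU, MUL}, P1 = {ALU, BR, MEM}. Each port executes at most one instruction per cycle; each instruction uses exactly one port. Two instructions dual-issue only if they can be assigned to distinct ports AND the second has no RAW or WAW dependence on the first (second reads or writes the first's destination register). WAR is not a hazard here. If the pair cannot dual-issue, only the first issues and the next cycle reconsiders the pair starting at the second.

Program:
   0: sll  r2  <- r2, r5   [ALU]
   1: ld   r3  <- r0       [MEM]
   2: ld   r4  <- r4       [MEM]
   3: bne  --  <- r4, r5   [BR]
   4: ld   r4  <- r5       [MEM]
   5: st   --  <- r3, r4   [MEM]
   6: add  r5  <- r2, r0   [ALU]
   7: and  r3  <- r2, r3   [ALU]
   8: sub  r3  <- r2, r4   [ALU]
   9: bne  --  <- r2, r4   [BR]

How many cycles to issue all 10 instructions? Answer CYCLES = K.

CYCLES = 7

[0] i0+i1  sll.ALU/ld.MEM  -- dual
[1] i2  ld.MEM  -- no-port MEM/BR
[2] i3  bne.BR  -- no-port BR/MEM
[3] i4  ld.MEM  -- no-port MEM/MEM
[4] i5+i6  st.MEM/add.ALU  -- dual
[5] i7  and.ALU  -- WAW r3
[6] i8+i9  sub.ALU/bne.BR  -- dual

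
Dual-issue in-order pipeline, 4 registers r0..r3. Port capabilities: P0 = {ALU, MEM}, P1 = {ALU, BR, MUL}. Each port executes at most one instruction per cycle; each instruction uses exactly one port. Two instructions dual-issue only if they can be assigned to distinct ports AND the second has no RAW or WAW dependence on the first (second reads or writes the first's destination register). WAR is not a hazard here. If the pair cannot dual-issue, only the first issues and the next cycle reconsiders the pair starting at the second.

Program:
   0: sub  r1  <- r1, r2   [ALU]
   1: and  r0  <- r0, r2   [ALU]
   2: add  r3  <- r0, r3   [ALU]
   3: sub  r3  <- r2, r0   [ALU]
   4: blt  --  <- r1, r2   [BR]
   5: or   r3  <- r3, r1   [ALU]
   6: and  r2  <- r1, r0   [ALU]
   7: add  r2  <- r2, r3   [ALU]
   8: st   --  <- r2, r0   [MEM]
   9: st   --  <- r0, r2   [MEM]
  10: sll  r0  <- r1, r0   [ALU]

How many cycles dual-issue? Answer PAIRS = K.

PAIRS = 4

c0: i0+i1 sub.ALU+and.ALU  2-wide
c1: i2 add.ALU  WAW r3
c2: i3+i4 sub.ALU+blt.BR  2-wide
c3: i5+i6 or.ALU+and.ALU  2-wide
c4: i7 add.ALU  RAW r2
c5: i8 st.MEM  no-port MEM/MEM
c6: i9+i10 st.MEM+sll.ALU  2-wide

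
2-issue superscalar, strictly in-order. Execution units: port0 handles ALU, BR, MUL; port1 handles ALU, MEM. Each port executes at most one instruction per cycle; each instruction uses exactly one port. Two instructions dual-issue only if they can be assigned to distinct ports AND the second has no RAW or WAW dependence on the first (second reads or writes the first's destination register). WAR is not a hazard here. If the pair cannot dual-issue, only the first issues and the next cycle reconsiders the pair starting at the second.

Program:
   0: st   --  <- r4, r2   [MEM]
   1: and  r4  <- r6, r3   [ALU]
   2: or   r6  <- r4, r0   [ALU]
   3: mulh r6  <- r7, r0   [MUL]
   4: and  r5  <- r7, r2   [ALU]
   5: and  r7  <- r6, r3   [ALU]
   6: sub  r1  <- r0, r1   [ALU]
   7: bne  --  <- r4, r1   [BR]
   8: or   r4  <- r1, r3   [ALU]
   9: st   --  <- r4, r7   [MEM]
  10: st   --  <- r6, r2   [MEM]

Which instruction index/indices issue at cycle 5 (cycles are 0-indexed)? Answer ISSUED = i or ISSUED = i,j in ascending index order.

ISSUED = 9

c0: i0+i1 st.MEM+and.ALU  2-wide
c1: i2 or.ALU  WAW r6
c2: i3+i4 mulh.MUL+and.ALU  2-wide
c3: i5+i6 and.ALU+sub.ALU  2-wide
c4: i7+i8 bne.BR+or.ALU  2-wide
c5: i9 st.MEM  no-port MEM/MEM
c6: i10 st.MEM  tail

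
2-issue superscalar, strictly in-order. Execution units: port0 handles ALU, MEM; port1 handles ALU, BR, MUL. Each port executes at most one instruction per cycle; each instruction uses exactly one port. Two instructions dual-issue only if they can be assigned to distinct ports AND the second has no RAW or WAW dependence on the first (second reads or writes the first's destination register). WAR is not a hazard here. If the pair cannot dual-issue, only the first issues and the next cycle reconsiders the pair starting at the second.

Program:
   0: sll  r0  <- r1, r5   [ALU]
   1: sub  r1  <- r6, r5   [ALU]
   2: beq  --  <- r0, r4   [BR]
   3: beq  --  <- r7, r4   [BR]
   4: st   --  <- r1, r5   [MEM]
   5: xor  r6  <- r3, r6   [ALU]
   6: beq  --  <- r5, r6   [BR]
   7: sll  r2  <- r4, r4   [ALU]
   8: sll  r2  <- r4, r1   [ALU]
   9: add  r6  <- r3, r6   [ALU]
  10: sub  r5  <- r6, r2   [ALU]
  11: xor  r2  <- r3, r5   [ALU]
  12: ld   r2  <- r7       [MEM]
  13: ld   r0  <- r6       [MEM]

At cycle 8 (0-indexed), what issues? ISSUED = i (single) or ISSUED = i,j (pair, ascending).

  cy0 -> i0+i1 (sll/sub) pair
  cy1 -> i2 (beq) no-port BR/BR
  cy2 -> i3+i4 (beq/st) pair
  cy3 -> i5 (xor) RAW r6
  cy4 -> i6+i7 (beq/sll) pair
  cy5 -> i8+i9 (sll/add) pair
  cy6 -> i10 (sub) RAW r5
  cy7 -> i11 (xor) WAW r2
  cy8 -> i12 (ld) no-port MEM/MEM
  cy9 -> i13 (ld) tail

ISSUED = 12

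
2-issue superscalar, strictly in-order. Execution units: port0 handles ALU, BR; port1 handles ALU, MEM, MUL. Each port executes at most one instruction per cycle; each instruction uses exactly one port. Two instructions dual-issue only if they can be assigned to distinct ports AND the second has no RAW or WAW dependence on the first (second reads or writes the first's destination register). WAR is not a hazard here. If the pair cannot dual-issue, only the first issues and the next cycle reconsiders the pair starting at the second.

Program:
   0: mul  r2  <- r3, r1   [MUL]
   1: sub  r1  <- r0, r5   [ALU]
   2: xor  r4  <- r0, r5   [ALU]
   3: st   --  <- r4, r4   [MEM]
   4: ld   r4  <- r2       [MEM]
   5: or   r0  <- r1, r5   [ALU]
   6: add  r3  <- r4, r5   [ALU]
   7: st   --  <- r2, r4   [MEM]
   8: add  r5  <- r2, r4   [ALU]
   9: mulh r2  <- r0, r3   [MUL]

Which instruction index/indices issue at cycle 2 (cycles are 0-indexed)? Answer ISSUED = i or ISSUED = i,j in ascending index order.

0. mul.MUL+sub.ALU @i0+i1  | pair
1. xor.ALU @i2  | RAW r4
2. st.MEM @i3  | no-port MEM/MEM
3. ld.MEM+or.ALU @i4+i5  | pair
4. add.ALU+st.MEM @i6+i7  | pair
5. add.ALU+mulh.MUL @i8+i9  | pair

ISSUED = 3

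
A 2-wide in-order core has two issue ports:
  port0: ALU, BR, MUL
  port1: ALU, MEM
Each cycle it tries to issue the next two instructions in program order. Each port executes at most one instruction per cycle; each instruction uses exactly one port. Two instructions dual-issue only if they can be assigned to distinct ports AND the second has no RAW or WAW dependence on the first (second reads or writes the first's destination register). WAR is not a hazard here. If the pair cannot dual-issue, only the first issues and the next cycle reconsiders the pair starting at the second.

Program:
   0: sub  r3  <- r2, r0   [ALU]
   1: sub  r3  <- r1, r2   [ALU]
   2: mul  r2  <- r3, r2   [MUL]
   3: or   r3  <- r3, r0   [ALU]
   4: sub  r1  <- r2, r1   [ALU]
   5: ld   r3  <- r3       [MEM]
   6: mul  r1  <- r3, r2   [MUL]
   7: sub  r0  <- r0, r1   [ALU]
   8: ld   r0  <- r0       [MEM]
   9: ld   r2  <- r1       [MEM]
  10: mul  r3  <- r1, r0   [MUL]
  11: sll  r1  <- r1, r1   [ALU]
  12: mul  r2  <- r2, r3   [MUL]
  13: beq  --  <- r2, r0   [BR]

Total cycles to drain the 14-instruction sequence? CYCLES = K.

c0: i0 sub  WAW r3
c1: i1 sub  RAW r3
c2: i2&i3 mul/or  dual
c3: i4&i5 sub/ld  dual
c4: i6 mul  RAW r1
c5: i7 sub  RAW+WAW r0
c6: i8 ld  no-port MEM/MEM
c7: i9&i10 ld/mul  dual
c8: i11&i12 sll/mul  dual
c9: i13 beq  tail

CYCLES = 10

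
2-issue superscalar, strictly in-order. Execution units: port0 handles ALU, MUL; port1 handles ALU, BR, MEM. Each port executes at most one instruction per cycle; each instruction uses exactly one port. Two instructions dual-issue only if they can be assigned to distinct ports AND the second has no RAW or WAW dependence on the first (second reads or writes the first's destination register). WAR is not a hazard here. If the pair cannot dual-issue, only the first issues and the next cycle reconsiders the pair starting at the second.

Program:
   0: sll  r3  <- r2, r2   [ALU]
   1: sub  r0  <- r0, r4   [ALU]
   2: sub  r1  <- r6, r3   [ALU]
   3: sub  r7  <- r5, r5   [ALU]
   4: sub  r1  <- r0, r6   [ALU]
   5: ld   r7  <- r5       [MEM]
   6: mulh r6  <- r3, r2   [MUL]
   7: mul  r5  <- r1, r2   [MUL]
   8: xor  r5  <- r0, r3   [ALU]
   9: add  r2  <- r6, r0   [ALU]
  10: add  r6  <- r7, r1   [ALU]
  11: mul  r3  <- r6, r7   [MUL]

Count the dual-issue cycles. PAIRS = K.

PAIRS = 4

t=0 i0/i1:sll.ALU/sub.ALU ; 2-wide
t=1 i2/i3:sub.ALU/sub.ALU ; 2-wide
t=2 i4/i5:sub.ALU/ld.MEM ; 2-wide
t=3 i6:mulh.MUL ; no-port MUL/MUL
t=4 i7:mul.MUL ; WAW r5
t=5 i8/i9:xor.ALU/add.ALU ; 2-wide
t=6 i10:add.ALU ; RAW r6
t=7 i11:mul.MUL ; tail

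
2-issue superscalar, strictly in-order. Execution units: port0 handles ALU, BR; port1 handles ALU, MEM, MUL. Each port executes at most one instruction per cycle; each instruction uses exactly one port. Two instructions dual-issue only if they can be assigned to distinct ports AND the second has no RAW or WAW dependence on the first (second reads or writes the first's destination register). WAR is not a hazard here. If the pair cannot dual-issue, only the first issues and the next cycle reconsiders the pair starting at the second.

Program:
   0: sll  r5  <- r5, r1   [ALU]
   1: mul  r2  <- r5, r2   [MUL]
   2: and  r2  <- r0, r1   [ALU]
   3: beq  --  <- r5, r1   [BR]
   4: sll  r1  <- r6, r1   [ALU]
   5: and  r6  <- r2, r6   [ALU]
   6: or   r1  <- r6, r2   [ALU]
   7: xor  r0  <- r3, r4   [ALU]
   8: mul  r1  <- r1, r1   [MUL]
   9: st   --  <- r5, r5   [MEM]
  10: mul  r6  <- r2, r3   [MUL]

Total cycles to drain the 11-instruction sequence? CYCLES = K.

CYCLES = 8

#0 head=0: sll.ALU i0 RAW r5
#1 head=1: mul.MUL i1 WAW r2
#2 head=2: and.ALU;beq.BR i2&i3 pair
#3 head=4: sll.ALU;and.ALU i4&i5 pair
#4 head=6: or.ALU;xor.ALU i6&i7 pair
#5 head=8: mul.MUL i8 no-port MUL/MEM
#6 head=9: st.MEM i9 no-port MEM/MUL
#7 head=10: mul.MUL i10 tail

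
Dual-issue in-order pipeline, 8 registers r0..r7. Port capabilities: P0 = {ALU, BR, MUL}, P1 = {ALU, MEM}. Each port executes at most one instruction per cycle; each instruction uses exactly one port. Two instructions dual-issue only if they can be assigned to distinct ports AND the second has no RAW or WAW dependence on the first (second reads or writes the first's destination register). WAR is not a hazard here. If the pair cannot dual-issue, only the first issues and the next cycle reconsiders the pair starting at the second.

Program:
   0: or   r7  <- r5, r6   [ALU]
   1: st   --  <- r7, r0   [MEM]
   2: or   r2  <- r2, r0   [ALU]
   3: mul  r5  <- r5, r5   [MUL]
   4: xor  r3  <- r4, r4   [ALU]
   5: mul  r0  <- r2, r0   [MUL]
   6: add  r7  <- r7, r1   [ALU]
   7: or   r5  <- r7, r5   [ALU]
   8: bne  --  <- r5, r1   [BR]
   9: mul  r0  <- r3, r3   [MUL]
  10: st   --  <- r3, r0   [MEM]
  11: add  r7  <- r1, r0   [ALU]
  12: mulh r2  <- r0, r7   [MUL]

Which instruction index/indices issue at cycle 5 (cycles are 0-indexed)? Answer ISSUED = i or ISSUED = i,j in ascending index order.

ISSUED = 8

t=0 i0:or.ALU ; RAW r7
t=1 i1+i2:st.MEM/or.ALU ; dual
t=2 i3+i4:mul.MUL/xor.ALU ; dual
t=3 i5+i6:mul.MUL/add.ALU ; dual
t=4 i7:or.ALU ; RAW r5
t=5 i8:bne.BR ; no-port BR/MUL
t=6 i9:mul.MUL ; RAW r0
t=7 i10+i11:st.MEM/add.ALU ; dual
t=8 i12:mulh.MUL ; tail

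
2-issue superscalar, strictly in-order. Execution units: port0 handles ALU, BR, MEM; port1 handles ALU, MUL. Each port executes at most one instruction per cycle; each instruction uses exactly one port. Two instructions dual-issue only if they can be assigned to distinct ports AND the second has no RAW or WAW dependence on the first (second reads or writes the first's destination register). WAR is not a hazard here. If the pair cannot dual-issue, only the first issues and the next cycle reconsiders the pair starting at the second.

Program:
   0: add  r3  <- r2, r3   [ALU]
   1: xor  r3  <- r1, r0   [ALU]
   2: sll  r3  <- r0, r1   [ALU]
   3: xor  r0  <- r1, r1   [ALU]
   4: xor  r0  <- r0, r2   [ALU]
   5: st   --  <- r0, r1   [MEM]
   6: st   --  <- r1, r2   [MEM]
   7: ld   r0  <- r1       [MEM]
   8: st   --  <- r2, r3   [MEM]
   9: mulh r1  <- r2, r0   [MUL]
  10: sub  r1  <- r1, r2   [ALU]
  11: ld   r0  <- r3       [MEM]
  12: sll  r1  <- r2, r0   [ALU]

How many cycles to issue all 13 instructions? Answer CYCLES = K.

c0: i0 add  WAW r3
c1: i1 xor  WAW r3
c2: i2,i3 sll;xor  pair
c3: i4 xor  RAW r0
c4: i5 st  no-port MEM/MEM
c5: i6 st  no-port MEM/MEM
c6: i7 ld  no-port MEM/MEM
c7: i8,i9 st;mulh  pair
c8: i10,i11 sub;ld  pair
c9: i12 sll  tail

CYCLES = 10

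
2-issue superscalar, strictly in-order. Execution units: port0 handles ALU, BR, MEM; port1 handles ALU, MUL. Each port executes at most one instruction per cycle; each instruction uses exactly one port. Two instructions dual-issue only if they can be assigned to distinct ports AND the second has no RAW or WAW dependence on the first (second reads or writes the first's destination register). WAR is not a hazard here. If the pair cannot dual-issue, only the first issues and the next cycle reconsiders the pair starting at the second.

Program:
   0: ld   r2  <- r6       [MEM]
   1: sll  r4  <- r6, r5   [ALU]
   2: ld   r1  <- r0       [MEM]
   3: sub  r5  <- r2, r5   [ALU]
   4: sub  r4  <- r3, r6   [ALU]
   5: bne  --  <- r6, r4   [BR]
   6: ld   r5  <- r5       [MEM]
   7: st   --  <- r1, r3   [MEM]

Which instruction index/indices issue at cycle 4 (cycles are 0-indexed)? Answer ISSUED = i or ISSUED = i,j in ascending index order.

[0] i0/i1  ld.MEM;sll.ALU  -- dual
[1] i2/i3  ld.MEM;sub.ALU  -- dual
[2] i4  sub.ALU  -- RAW r4
[3] i5  bne.BR  -- no-port BR/MEM
[4] i6  ld.MEM  -- no-port MEM/MEM
[5] i7  st.MEM  -- tail

ISSUED = 6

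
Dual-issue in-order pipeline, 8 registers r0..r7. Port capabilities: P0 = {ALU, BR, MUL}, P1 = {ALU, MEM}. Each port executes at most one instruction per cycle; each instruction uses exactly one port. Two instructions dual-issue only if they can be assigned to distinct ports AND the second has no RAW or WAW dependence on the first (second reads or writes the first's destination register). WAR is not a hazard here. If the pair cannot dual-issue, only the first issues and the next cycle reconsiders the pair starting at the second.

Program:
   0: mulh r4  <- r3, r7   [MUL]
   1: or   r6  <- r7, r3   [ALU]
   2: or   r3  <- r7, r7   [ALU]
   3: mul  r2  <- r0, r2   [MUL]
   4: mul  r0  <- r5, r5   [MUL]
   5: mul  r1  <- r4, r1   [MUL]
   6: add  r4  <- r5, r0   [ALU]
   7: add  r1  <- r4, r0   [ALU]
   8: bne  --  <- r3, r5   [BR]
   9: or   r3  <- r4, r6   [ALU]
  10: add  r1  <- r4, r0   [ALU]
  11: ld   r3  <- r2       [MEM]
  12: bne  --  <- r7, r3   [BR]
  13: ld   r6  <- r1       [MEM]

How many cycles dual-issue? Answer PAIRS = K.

PAIRS = 6

[0] i0+i1  mulh/or  -- dual
[1] i2+i3  or/mul  -- dual
[2] i4  mul  -- no-port MUL/MUL
[3] i5+i6  mul/add  -- dual
[4] i7+i8  add/bne  -- dual
[5] i9+i10  or/add  -- dual
[6] i11  ld  -- RAW r3
[7] i12+i13  bne/ld  -- dual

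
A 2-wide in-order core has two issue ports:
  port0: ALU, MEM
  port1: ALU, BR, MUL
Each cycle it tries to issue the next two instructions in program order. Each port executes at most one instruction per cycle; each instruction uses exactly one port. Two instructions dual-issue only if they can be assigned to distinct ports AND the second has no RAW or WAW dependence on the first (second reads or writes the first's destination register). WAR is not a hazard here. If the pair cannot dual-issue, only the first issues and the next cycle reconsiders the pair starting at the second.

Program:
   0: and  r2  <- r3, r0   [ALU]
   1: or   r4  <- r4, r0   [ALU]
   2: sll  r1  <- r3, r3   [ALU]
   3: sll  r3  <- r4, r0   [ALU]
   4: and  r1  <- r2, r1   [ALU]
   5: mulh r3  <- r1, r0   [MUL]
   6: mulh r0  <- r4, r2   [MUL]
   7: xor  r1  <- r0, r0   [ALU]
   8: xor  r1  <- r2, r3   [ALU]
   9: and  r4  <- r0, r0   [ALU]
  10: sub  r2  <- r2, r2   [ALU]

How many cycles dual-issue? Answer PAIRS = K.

t=0 i0,i1:and or ; pair
t=1 i2,i3:sll sll ; pair
t=2 i4:and ; RAW r1
t=3 i5:mulh ; no-port MUL/MUL
t=4 i6:mulh ; RAW r0
t=5 i7:xor ; WAW r1
t=6 i8,i9:xor and ; pair
t=7 i10:sub ; tail

PAIRS = 3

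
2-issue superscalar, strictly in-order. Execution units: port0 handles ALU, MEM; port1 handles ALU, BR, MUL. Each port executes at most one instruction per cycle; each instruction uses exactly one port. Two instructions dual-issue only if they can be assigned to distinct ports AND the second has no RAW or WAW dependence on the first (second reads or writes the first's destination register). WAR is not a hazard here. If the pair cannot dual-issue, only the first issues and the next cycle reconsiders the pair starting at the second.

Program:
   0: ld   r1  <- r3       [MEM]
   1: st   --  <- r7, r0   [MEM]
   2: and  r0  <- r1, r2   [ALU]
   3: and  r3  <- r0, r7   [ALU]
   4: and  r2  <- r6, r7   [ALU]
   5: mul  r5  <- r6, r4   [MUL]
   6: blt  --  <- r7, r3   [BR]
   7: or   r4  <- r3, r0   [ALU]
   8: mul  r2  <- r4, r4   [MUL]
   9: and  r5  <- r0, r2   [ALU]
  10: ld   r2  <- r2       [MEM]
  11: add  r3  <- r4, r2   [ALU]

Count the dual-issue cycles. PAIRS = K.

PAIRS = 4

#0 head=0: ld.MEM i0 no-port MEM/MEM
#1 head=1: st.MEM;and.ALU i1&i2 2-wide
#2 head=3: and.ALU;and.ALU i3&i4 2-wide
#3 head=5: mul.MUL i5 no-port MUL/BR
#4 head=6: blt.BR;or.ALU i6&i7 2-wide
#5 head=8: mul.MUL i8 RAW r2
#6 head=9: and.ALU;ld.MEM i9&i10 2-wide
#7 head=11: add.ALU i11 tail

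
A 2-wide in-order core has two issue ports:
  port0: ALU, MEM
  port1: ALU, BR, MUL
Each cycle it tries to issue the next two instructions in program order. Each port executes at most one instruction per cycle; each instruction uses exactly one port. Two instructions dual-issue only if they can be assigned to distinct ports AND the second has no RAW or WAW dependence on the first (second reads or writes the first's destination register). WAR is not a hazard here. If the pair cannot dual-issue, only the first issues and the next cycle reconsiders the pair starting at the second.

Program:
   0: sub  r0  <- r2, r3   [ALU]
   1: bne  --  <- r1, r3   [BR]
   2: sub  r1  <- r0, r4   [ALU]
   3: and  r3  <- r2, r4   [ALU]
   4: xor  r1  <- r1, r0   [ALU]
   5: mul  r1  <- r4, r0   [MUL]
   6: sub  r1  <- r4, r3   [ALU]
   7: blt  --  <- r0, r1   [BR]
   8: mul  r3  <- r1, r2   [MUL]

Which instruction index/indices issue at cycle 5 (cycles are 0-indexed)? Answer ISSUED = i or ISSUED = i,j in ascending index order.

ISSUED = 7

[0] i0+i1  sub/bne  -- pair
[1] i2+i3  sub/and  -- pair
[2] i4  xor  -- WAW r1
[3] i5  mul  -- WAW r1
[4] i6  sub  -- RAW r1
[5] i7  blt  -- no-port BR/MUL
[6] i8  mul  -- tail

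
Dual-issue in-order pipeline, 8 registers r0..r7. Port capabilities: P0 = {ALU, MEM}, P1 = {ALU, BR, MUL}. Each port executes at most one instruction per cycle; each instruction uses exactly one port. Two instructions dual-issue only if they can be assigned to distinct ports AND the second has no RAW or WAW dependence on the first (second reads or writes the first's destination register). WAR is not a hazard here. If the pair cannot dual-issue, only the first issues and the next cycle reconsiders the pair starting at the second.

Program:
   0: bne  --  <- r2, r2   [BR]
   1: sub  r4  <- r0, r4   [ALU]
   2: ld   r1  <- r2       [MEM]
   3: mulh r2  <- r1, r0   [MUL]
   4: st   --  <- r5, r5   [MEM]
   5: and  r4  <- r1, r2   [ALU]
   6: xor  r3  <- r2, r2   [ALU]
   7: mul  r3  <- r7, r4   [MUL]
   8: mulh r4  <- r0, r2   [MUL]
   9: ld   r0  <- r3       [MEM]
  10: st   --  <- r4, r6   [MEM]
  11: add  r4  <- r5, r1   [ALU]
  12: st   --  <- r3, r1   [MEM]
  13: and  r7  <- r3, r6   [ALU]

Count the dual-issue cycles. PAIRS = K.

0. bne sub @i0&i1  | pair
1. ld @i2  | RAW r1
2. mulh st @i3&i4  | pair
3. and xor @i5&i6  | pair
4. mul @i7  | no-port MUL/MUL
5. mulh ld @i8&i9  | pair
6. st add @i10&i11  | pair
7. st and @i12&i13  | pair

PAIRS = 6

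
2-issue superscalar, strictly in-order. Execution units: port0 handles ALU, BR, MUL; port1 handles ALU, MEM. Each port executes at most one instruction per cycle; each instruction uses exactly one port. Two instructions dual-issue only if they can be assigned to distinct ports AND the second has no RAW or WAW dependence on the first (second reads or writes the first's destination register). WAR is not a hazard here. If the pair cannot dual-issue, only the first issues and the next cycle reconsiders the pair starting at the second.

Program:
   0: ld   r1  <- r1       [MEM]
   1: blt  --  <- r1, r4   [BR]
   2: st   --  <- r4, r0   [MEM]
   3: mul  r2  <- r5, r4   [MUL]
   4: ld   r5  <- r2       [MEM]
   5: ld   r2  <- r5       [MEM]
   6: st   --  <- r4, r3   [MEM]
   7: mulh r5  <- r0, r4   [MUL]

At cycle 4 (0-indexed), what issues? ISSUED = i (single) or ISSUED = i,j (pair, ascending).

ISSUED = 5

#0 head=0: ld i0 RAW r1
#1 head=1: blt st i1+i2 2-wide
#2 head=3: mul i3 RAW r2
#3 head=4: ld i4 no-port MEM/MEM
#4 head=5: ld i5 no-port MEM/MEM
#5 head=6: st mulh i6+i7 2-wide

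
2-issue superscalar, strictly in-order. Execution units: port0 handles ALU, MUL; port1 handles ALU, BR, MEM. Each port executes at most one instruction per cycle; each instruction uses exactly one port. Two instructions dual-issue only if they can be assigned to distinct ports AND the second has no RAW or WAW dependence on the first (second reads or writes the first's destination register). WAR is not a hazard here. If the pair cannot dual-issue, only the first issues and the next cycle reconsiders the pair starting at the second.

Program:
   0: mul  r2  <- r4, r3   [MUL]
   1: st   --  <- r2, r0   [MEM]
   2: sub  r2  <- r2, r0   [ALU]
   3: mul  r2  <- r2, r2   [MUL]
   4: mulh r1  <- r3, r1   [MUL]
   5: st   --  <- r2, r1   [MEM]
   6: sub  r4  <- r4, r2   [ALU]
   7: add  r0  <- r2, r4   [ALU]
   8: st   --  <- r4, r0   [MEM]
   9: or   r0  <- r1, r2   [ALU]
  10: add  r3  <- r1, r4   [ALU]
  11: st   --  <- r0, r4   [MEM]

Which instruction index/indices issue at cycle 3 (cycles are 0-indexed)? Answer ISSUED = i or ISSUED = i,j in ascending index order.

c0: i0 mul  RAW r2
c1: i1,i2 st sub  pair
c2: i3 mul  no-port MUL/MUL
c3: i4 mulh  RAW r1
c4: i5,i6 st sub  pair
c5: i7 add  RAW r0
c6: i8,i9 st or  pair
c7: i10,i11 add st  pair

ISSUED = 4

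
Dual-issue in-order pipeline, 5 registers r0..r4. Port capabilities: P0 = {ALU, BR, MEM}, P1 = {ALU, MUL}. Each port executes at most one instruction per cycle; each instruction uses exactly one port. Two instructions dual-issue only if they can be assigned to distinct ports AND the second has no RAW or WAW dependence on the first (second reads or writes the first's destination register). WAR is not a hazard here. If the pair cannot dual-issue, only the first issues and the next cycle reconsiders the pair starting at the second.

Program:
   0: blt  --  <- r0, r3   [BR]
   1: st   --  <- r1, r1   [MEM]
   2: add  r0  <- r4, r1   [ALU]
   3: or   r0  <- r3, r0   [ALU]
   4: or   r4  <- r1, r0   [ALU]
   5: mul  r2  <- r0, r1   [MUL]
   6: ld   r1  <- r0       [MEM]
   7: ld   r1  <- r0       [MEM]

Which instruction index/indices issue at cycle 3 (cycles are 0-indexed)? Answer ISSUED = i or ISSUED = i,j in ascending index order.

ISSUED = 4,5

c0: i0 blt.BR  no-port BR/MEM
c1: i1+i2 st.MEM+add.ALU  2-wide
c2: i3 or.ALU  RAW r0
c3: i4+i5 or.ALU+mul.MUL  2-wide
c4: i6 ld.MEM  no-port MEM/MEM
c5: i7 ld.MEM  tail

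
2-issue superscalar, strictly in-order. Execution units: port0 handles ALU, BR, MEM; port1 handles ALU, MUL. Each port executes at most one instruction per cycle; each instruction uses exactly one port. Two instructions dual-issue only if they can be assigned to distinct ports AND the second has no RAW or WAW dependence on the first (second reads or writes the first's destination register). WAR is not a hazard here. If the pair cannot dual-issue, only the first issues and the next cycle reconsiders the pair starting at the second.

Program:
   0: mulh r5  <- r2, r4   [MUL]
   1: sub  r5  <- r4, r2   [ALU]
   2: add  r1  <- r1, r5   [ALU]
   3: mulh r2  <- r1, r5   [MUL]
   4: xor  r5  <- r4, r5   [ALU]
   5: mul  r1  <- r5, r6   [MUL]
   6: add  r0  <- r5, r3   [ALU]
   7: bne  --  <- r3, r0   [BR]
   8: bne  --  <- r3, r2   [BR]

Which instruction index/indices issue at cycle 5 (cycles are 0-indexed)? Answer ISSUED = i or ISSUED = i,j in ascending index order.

[0] i0  mulh  -- WAW r5
[1] i1  sub  -- RAW r5
[2] i2  add  -- RAW r1
[3] i3+i4  mulh xor  -- 2-wide
[4] i5+i6  mul add  -- 2-wide
[5] i7  bne  -- no-port BR/BR
[6] i8  bne  -- tail

ISSUED = 7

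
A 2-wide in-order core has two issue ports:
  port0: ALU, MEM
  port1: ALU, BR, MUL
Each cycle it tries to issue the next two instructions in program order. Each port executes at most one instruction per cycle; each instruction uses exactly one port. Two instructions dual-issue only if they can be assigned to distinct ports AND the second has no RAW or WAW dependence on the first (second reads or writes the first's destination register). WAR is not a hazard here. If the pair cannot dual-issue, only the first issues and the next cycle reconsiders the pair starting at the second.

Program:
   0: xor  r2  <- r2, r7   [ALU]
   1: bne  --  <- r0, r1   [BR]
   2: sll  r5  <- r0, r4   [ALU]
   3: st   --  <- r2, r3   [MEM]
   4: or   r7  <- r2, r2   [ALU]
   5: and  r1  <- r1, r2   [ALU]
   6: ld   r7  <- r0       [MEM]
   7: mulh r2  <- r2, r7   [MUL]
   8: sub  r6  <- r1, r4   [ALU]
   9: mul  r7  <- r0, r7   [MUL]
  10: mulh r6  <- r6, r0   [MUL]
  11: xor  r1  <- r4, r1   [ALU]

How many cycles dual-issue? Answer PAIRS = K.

0. xor.ALU/bne.BR @i0&i1  | pair
1. sll.ALU/st.MEM @i2&i3  | pair
2. or.ALU/and.ALU @i4&i5  | pair
3. ld.MEM @i6  | RAW r7
4. mulh.MUL/sub.ALU @i7&i8  | pair
5. mul.MUL @i9  | no-port MUL/MUL
6. mulh.MUL/xor.ALU @i10&i11  | pair

PAIRS = 5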